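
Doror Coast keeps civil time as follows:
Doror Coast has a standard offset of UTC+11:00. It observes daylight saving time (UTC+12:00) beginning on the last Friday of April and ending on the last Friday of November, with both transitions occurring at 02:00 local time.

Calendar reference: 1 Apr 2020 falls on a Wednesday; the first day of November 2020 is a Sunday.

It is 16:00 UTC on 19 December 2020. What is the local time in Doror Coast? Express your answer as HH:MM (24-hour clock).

1 April 2020 is a Wednesday, so Fridays fall on 3, 10, 17, 24; the last is April 24.
1 November 2020 is a Sunday, so Fridays fall on 6, 13, 20, 27; the last is November 27.
At the standard offset (UTC+11:00), 16:00 UTC + 11h = 03:00 Doror Coast standard time (rolling into the next day, 20 December 2020).
The standard-time date in Doror Coast, 20 December 2020, is outside the daylight-saving period (24 April – 27 November), so Doror Coast is on standard time, UTC+11:00.
16:00 UTC + 11h = 03:00 local (rolling into the next day, 20 December 2020).

03:00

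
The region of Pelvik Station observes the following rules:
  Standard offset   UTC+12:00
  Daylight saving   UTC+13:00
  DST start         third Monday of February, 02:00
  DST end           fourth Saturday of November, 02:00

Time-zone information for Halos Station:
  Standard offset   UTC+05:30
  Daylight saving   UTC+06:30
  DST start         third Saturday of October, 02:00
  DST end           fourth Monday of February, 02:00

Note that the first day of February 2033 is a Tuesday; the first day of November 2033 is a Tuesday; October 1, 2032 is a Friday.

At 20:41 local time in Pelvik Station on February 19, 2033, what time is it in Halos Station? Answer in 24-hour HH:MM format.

15:11

1 February 2033 is a Tuesday, so the first Monday is February 7 and the third is February 21.
1 November 2033 is a Tuesday, so the first Saturday is November 5 and the fourth is November 26.
February 19, 2033 is outside the daylight-saving period (21 February – 26 November), so Pelvik Station is on standard time, UTC+12:00.
20:41 Pelvik Station − 12h = 08:41 UTC.
1 October 2032 is a Friday, so the first Saturday is October 2 and the third is October 16.
1 February 2033 is a Tuesday, so the first Monday is February 7 and the fourth is February 28.
At the standard offset (UTC+05:30), 08:41 UTC + 5h30m = 14:11 Halos Station standard time.
The standard-time date in Halos Station, February 19, 2033, falls between 16 October 2032 and 28 February 2033, so daylight saving is in effect and Halos Station is at UTC+06:30.
08:41 UTC + 6h30m = 15:11 Halos Station.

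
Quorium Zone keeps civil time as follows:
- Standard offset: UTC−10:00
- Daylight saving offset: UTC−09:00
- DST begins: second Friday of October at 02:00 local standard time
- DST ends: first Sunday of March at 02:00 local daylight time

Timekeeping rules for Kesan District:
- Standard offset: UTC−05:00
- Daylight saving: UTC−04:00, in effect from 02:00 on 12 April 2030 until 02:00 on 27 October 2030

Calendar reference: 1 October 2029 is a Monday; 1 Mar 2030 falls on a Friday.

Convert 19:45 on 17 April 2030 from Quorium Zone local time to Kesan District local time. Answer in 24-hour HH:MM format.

01:45

1 October 2029 is a Monday, so the first Friday is October 5 and the second is October 12.
1 March 2030 is a Friday, so the first Sunday is March 3.
17 April 2030 is outside the daylight-saving period (12 October 2029 – 3 March 2030), so Quorium Zone is on standard time, UTC−10:00.
19:45 Quorium Zone + 10h = 05:45 UTC (rolling into the next day, 18 April 2030).
At the standard offset (UTC−05:00), 05:45 UTC − 5h = 00:45 Kesan District standard time.
The standard-time date in Kesan District, 18 April 2030, lies within the daylight-saving period (12 April – 27 October), so Kesan District is on daylight time, UTC−04:00.
05:45 UTC − 4h = 01:45 Kesan District.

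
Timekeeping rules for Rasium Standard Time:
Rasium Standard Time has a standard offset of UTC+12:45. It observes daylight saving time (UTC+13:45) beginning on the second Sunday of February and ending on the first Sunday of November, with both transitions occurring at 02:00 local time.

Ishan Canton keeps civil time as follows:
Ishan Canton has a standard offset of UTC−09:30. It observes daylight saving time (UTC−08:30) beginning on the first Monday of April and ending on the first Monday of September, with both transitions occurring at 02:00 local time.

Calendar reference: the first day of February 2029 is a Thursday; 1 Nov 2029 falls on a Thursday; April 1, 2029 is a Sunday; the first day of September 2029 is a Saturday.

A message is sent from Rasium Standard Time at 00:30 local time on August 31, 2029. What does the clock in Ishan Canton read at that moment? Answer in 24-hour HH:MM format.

1 February 2029 is a Thursday, so the first Sunday is February 4 and the second is February 11.
1 November 2029 is a Thursday, so the first Sunday is November 4.
Daylight saving runs 11 February – 4 November; August 31, 2029 is inside that window, so Rasium Standard Time is at UTC+13:45.
00:30 Rasium Standard Time − 13h45m = 10:45 UTC (rolling into the previous day, 30 August 2029).
1 April 2029 is a Sunday, so the first Monday is April 2.
1 September 2029 is a Saturday, so the first Monday is September 3.
At the standard offset (UTC−09:30), 10:45 UTC − 9h30m = 01:15 Ishan Canton standard time.
The standard-time date in Ishan Canton, August 30, 2029, falls between 2 April and 3 September, so daylight saving is in effect and Ishan Canton is at UTC−08:30.
10:45 UTC − 8h30m = 02:15 Ishan Canton.

02:15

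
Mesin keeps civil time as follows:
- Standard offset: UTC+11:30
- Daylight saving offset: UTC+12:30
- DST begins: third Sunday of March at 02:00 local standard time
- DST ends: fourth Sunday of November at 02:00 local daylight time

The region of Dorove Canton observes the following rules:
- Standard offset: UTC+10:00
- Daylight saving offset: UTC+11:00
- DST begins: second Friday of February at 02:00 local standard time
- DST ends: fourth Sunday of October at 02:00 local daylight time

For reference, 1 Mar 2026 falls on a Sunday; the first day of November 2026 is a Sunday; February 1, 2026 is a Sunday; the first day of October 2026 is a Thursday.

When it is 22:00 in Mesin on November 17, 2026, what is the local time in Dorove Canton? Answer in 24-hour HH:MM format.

19:30

1 March 2026 is a Sunday, so the first Sunday is March 1 and the third is March 15.
1 November 2026 is a Sunday, so the first Sunday is November 1 and the fourth is November 22.
November 17, 2026 lies within the daylight-saving period (15 March – 22 November), so Mesin is on daylight time, UTC+12:30.
22:00 Mesin − 12h30m = 09:30 UTC.
1 February 2026 is a Sunday, so the first Friday is February 6 and the second is February 13.
1 October 2026 is a Thursday, so the first Sunday is October 4 and the fourth is October 25.
At the standard offset (UTC+10:00), 09:30 UTC + 10h = 19:30 Dorove Canton standard time.
Daylight saving runs 13 February – 25 October; the standard-time date in Dorove Canton, November 17, 2026, is outside that window, so Dorove Canton is on standard time at UTC+10:00.
09:30 UTC + 10h = 19:30 Dorove Canton.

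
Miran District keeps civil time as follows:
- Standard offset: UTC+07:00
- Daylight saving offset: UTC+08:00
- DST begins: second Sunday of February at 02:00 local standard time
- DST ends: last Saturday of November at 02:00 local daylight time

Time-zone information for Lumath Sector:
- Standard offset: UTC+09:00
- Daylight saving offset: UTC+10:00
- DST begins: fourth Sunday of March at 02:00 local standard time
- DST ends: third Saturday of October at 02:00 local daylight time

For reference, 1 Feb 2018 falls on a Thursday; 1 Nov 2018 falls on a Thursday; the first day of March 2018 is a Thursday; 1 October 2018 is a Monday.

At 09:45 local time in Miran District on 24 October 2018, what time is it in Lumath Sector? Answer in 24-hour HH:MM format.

1 February 2018 is a Thursday, so the first Sunday is February 4 and the second is February 11.
1 November 2018 is a Thursday, so Saturdays fall on 3, 10, 17, 24; the last is November 24.
24 October 2018 falls between 11 February and 24 November, so daylight saving is in effect and Miran District is at UTC+08:00.
09:45 Miran District − 8h = 01:45 UTC.
1 March 2018 is a Thursday, so the first Sunday is March 4 and the fourth is March 25.
1 October 2018 is a Monday, so the first Saturday is October 6 and the third is October 20.
At the standard offset (UTC+09:00), 01:45 UTC + 9h = 10:45 Lumath Sector standard time.
The standard-time date in Lumath Sector, 24 October 2018, is outside the daylight-saving period (25 March – 20 October), so Lumath Sector is on standard time, UTC+09:00.
01:45 UTC + 9h = 10:45 Lumath Sector.

10:45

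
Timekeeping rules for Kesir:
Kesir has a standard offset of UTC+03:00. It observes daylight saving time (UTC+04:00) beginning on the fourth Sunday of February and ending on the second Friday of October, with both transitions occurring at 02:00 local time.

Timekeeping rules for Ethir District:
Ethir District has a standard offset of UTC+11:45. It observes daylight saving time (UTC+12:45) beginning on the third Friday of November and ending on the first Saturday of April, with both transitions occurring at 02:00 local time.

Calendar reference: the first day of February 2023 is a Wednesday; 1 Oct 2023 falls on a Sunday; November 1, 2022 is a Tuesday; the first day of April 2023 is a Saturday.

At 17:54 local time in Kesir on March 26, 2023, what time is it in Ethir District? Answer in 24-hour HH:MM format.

02:39

1 February 2023 is a Wednesday, so the first Sunday is February 5 and the fourth is February 26.
1 October 2023 is a Sunday, so the first Friday is October 6 and the second is October 13.
March 26, 2023 lies within the daylight-saving period (26 February – 13 October), so Kesir is on daylight time, UTC+04:00.
17:54 Kesir − 4h = 13:54 UTC.
1 November 2022 is a Tuesday, so the first Friday is November 4 and the third is November 18.
1 April 2023 is a Saturday, so the first Saturday is April 1.
At the standard offset (UTC+11:45), 13:54 UTC + 11h45m = 01:39 Ethir District standard time (rolling into the next day, 27 March 2023).
Daylight saving runs 18 November 2022 – 1 April 2023; the standard-time date in Ethir District, March 27, 2023, is inside that window, so Ethir District is at UTC+12:45.
13:54 UTC + 12h45m = 02:39 Ethir District (rolling into the next day, 27 March 2023).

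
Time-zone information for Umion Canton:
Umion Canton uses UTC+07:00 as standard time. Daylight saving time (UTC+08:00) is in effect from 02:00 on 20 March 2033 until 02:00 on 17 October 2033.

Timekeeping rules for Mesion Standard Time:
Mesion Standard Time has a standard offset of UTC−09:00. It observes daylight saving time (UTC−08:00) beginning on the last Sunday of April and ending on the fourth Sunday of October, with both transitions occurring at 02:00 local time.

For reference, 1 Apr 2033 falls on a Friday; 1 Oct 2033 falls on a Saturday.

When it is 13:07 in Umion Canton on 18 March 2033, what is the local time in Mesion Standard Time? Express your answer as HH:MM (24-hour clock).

18 March 2033 does not fall between 20 March and 17 October, so daylight saving is not in effect and Umion Canton is at UTC+07:00.
13:07 Umion Canton − 7h = 06:07 UTC.
1 April 2033 is a Friday, so Sundays fall on 3, 10, 17, 24; the last is April 24.
1 October 2033 is a Saturday, so the first Sunday is October 2 and the fourth is October 23.
At the standard offset (UTC−09:00), 06:07 UTC − 9h = 21:07 Mesion Standard Time standard time (rolling into the previous day, 17 March 2033).
Daylight saving runs 24 April – 23 October; the standard-time date in Mesion Standard Time, 17 March 2033, is outside that window, so Mesion Standard Time is on standard time at UTC−09:00.
06:07 UTC − 9h = 21:07 Mesion Standard Time (rolling into the previous day, 17 March 2033).

21:07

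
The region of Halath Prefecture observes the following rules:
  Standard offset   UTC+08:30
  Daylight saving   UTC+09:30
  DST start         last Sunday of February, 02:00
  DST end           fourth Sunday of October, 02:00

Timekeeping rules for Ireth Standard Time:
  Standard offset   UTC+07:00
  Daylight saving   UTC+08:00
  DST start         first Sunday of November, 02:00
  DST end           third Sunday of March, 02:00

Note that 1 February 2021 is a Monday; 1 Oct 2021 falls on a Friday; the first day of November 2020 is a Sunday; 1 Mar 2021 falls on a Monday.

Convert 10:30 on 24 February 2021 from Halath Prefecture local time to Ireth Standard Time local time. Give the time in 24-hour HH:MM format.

1 February 2021 is a Monday, so Sundays fall on 7, 14, 21, 28; the last is February 28.
1 October 2021 is a Friday, so the first Sunday is October 3 and the fourth is October 24.
24 February 2021 is outside the daylight-saving period (28 February – 24 October), so Halath Prefecture is on standard time, UTC+08:30.
10:30 Halath Prefecture − 8h30m = 02:00 UTC.
1 November 2020 is a Sunday, so the first Sunday is November 1.
1 March 2021 is a Monday, so the first Sunday is March 7 and the third is March 21.
At the standard offset (UTC+07:00), 02:00 UTC + 7h = 09:00 Ireth Standard Time standard time.
The standard-time date in Ireth Standard Time, 24 February 2021, falls between 1 November 2020 and 21 March 2021, so daylight saving is in effect and Ireth Standard Time is at UTC+08:00.
02:00 UTC + 8h = 10:00 Ireth Standard Time.

10:00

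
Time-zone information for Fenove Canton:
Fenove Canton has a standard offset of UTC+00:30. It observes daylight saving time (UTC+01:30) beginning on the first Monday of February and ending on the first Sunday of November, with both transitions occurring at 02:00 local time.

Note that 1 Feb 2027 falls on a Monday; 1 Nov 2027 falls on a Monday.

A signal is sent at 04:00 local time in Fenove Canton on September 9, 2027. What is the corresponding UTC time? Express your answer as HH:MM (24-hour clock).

02:30

1 February 2027 is a Monday, so the first Monday is February 1.
1 November 2027 is a Monday, so the first Sunday is November 7.
September 9, 2027 falls between 1 February and 7 November, so daylight saving is in effect and Fenove Canton is at UTC+01:30.
04:00 local − 1h30m = 02:30 UTC.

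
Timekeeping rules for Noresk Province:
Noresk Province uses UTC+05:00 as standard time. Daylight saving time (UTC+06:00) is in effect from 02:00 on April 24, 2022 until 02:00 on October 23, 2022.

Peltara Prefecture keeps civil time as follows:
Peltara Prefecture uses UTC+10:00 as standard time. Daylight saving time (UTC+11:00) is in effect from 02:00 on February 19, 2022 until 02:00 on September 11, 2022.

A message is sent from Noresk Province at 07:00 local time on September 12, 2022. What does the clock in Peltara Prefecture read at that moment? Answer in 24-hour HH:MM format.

11:00

Daylight saving runs 24 April – 23 October; September 12, 2022 is inside that window, so Noresk Province is at UTC+06:00.
07:00 Noresk Province − 6h = 01:00 UTC.
At the standard offset (UTC+10:00), 01:00 UTC + 10h = 11:00 Peltara Prefecture standard time.
Daylight saving runs 19 February – 11 September; the standard-time date in Peltara Prefecture, September 12, 2022, is outside that window, so Peltara Prefecture is on standard time at UTC+10:00.
01:00 UTC + 10h = 11:00 Peltara Prefecture.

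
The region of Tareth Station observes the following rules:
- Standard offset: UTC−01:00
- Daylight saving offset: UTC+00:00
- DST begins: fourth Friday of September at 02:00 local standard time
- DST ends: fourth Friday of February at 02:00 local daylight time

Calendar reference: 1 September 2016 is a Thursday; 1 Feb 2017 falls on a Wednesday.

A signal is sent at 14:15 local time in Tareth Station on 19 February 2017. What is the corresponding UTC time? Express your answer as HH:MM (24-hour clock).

1 September 2016 is a Thursday, so the first Friday is September 2 and the fourth is September 23.
1 February 2017 is a Wednesday, so the first Friday is February 3 and the fourth is February 24.
19 February 2017 falls between 23 September 2016 and 24 February 2017, so daylight saving is in effect and Tareth Station is at UTC+00:00.
14:15 local − 0h = 14:15 UTC.

14:15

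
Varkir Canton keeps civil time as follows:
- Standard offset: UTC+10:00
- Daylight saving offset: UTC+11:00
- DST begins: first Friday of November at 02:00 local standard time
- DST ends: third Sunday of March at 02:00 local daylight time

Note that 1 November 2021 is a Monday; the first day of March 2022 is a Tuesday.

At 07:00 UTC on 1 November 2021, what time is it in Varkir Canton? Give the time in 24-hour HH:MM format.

1 November 2021 is a Monday, so the first Friday is November 5.
1 March 2022 is a Tuesday, so the first Sunday is March 6 and the third is March 20.
At the standard offset (UTC+10:00), 07:00 UTC + 10h = 17:00 Varkir Canton standard time.
The standard-time date in Varkir Canton, 1 November 2021, is outside the daylight-saving period (5 November 2021 – 20 March 2022), so Varkir Canton is on standard time, UTC+10:00.
07:00 UTC + 10h = 17:00 local.

17:00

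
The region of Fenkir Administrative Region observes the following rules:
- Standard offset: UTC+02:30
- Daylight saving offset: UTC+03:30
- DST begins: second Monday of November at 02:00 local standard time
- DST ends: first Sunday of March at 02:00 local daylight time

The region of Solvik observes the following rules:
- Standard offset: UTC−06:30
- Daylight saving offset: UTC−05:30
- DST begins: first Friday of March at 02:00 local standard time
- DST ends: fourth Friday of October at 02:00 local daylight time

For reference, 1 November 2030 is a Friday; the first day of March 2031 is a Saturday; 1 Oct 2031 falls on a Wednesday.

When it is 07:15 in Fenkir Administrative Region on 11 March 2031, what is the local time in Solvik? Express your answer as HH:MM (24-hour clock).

23:15

1 November 2030 is a Friday, so the first Monday is November 4 and the second is November 11.
1 March 2031 is a Saturday, so the first Sunday is March 2.
11 March 2031 is outside the daylight-saving period (11 November 2030 – 2 March 2031), so Fenkir Administrative Region is on standard time, UTC+02:30.
07:15 Fenkir Administrative Region − 2h30m = 04:45 UTC.
1 March 2031 is a Saturday, so the first Friday is March 7.
1 October 2031 is a Wednesday, so the first Friday is October 3 and the fourth is October 24.
At the standard offset (UTC−06:30), 04:45 UTC − 6h30m = 22:15 Solvik standard time (rolling into the previous day, 10 March 2031).
The standard-time date in Solvik, 10 March 2031, lies within the daylight-saving period (7 March – 24 October), so Solvik is on daylight time, UTC−05:30.
04:45 UTC − 5h30m = 23:15 Solvik (rolling into the previous day, 10 March 2031).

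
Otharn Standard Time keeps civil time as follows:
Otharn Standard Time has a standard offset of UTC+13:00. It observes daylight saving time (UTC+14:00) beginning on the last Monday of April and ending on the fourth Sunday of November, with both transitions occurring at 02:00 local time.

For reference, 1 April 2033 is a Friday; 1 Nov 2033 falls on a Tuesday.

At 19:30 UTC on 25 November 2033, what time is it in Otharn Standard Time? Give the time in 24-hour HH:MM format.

09:30

1 April 2033 is a Friday, so Mondays fall on 4, 11, 18, 25; the last is April 25.
1 November 2033 is a Tuesday, so the first Sunday is November 6 and the fourth is November 27.
At the standard offset (UTC+13:00), 19:30 UTC + 13h = 08:30 Otharn Standard Time standard time (rolling into the next day, 26 November 2033).
The standard-time date in Otharn Standard Time, 26 November 2033, lies within the daylight-saving period (25 April – 27 November), so Otharn Standard Time is on daylight time, UTC+14:00.
19:30 UTC + 14h = 09:30 local (rolling into the next day, 26 November 2033).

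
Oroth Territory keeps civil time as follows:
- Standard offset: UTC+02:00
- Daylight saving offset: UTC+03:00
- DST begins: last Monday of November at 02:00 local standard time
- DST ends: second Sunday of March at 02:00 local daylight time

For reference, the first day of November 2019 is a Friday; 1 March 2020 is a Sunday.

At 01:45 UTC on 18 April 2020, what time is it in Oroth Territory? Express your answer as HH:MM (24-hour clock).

1 November 2019 is a Friday, so Mondays fall on 4, 11, 18, 25; the last is November 25.
1 March 2020 is a Sunday, so the first Sunday is March 1 and the second is March 8.
At the standard offset (UTC+02:00), 01:45 UTC + 2h = 03:45 Oroth Territory standard time.
Daylight saving runs 25 November 2019 – 8 March 2020; the standard-time date in Oroth Territory, 18 April 2020, is outside that window, so Oroth Territory is on standard time at UTC+02:00.
01:45 UTC + 2h = 03:45 local.

03:45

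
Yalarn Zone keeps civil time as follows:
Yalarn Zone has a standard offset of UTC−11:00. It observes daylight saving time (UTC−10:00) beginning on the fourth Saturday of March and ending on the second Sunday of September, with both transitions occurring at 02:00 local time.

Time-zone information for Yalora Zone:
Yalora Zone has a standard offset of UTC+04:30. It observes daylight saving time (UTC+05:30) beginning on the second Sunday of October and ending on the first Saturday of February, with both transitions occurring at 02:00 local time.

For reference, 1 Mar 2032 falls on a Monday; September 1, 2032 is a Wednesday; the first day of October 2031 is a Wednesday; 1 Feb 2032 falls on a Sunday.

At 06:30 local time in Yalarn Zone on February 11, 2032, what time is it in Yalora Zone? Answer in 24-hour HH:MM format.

22:00

1 March 2032 is a Monday, so the first Saturday is March 6 and the fourth is March 27.
1 September 2032 is a Wednesday, so the first Sunday is September 5 and the second is September 12.
Daylight saving runs 27 March – 12 September; February 11, 2032 is outside that window, so Yalarn Zone is on standard time at UTC−11:00.
06:30 Yalarn Zone + 11h = 17:30 UTC.
1 October 2031 is a Wednesday, so the first Sunday is October 5 and the second is October 12.
1 February 2032 is a Sunday, so the first Saturday is February 7.
At the standard offset (UTC+04:30), 17:30 UTC + 4h30m = 22:00 Yalora Zone standard time.
Daylight saving runs 12 October 2031 – 7 February 2032; the standard-time date in Yalora Zone, February 11, 2032, is outside that window, so Yalora Zone is on standard time at UTC+04:30.
17:30 UTC + 4h30m = 22:00 Yalora Zone.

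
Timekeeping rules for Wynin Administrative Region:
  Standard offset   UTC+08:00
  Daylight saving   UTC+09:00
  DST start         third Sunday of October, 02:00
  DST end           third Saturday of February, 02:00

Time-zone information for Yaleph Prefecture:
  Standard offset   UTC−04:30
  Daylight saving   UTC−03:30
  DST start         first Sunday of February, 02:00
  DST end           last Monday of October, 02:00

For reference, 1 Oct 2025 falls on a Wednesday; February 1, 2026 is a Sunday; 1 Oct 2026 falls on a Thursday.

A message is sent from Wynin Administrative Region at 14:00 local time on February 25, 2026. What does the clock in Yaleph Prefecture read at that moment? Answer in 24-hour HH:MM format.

1 October 2025 is a Wednesday, so the first Sunday is October 5 and the third is October 19.
1 February 2026 is a Sunday, so the first Saturday is February 7 and the third is February 21.
February 25, 2026 is outside the daylight-saving period (19 October 2025 – 21 February 2026), so Wynin Administrative Region is on standard time, UTC+08:00.
14:00 Wynin Administrative Region − 8h = 06:00 UTC.
1 February 2026 is a Sunday, so the first Sunday is February 1.
1 October 2026 is a Thursday, so Mondays fall on 5, 12, 19, 26; the last is October 26.
At the standard offset (UTC−04:30), 06:00 UTC − 4h30m = 01:30 Yaleph Prefecture standard time.
Daylight saving runs 1 February – 26 October; the standard-time date in Yaleph Prefecture, February 25, 2026, is inside that window, so Yaleph Prefecture is at UTC−03:30.
06:00 UTC − 3h30m = 02:30 Yaleph Prefecture.

02:30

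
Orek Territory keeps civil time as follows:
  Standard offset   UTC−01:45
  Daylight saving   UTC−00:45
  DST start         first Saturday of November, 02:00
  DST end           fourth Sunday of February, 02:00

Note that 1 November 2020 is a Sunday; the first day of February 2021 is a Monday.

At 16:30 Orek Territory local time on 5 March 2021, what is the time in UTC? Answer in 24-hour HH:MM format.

1 November 2020 is a Sunday, so the first Saturday is November 7.
1 February 2021 is a Monday, so the first Sunday is February 7 and the fourth is February 28.
5 March 2021 does not fall between 7 November 2020 and 28 February 2021, so daylight saving is not in effect and Orek Territory is at UTC−01:45.
16:30 local + 1h45m = 18:15 UTC.

18:15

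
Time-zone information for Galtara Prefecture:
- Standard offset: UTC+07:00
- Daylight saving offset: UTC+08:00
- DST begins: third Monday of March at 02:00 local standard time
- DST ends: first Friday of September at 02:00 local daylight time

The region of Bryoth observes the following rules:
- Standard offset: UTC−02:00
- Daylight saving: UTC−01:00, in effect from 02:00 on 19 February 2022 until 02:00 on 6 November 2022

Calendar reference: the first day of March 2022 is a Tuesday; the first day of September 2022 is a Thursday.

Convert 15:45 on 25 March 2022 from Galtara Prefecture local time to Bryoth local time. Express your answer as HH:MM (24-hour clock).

06:45

1 March 2022 is a Tuesday, so the first Monday is March 7 and the third is March 21.
1 September 2022 is a Thursday, so the first Friday is September 2.
Daylight saving runs 21 March – 2 September; 25 March 2022 is inside that window, so Galtara Prefecture is at UTC+08:00.
15:45 Galtara Prefecture − 8h = 07:45 UTC.
At the standard offset (UTC−02:00), 07:45 UTC − 2h = 05:45 Bryoth standard time.
The standard-time date in Bryoth, 25 March 2022, lies within the daylight-saving period (19 February – 6 November), so Bryoth is on daylight time, UTC−01:00.
07:45 UTC − 1h = 06:45 Bryoth.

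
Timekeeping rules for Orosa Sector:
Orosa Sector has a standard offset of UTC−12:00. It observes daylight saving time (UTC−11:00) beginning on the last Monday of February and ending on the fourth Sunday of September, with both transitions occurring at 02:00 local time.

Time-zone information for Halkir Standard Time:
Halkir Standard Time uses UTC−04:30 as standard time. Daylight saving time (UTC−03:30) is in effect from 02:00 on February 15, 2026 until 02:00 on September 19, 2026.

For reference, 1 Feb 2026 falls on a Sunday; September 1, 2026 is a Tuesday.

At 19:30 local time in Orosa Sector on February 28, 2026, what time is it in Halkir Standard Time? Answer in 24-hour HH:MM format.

03:00

1 February 2026 is a Sunday, so Mondays fall on 2, 9, 16, 23; the last is February 23.
1 September 2026 is a Tuesday, so the first Sunday is September 6 and the fourth is September 27.
February 28, 2026 falls between 23 February and 27 September, so daylight saving is in effect and Orosa Sector is at UTC−11:00.
19:30 Orosa Sector + 11h = 06:30 UTC (rolling into the next day, 1 March 2026).
At the standard offset (UTC−04:30), 06:30 UTC − 4h30m = 02:00 Halkir Standard Time standard time.
The standard-time date in Halkir Standard Time, March 1, 2026, lies within the daylight-saving period (15 February – 19 September), so Halkir Standard Time is on daylight time, UTC−03:30.
06:30 UTC − 3h30m = 03:00 Halkir Standard Time.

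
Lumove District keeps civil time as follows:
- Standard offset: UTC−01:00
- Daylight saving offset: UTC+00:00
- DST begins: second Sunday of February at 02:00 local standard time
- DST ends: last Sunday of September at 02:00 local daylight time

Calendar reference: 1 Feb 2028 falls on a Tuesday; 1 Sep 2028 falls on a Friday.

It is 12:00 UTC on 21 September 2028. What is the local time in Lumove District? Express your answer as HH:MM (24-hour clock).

1 February 2028 is a Tuesday, so the first Sunday is February 6 and the second is February 13.
1 September 2028 is a Friday, so Sundays fall on 3, 10, 17, 24; the last is September 24.
At the standard offset (UTC−01:00), 12:00 UTC − 1h = 11:00 Lumove District standard time.
Daylight saving runs 13 February – 24 September; the standard-time date in Lumove District, 21 September 2028, is inside that window, so Lumove District is at UTC+00:00.
12:00 UTC + 0h = 12:00 local.

12:00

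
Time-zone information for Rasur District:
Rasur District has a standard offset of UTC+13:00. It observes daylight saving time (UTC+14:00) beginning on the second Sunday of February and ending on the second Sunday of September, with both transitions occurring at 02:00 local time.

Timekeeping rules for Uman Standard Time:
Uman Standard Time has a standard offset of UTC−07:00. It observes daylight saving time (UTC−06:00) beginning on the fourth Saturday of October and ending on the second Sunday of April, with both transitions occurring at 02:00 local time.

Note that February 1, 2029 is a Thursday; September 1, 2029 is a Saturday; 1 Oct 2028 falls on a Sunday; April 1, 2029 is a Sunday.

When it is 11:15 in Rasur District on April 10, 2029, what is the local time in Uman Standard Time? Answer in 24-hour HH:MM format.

1 February 2029 is a Thursday, so the first Sunday is February 4 and the second is February 11.
1 September 2029 is a Saturday, so the first Sunday is September 2 and the second is September 9.
April 10, 2029 falls between 11 February and 9 September, so daylight saving is in effect and Rasur District is at UTC+14:00.
11:15 Rasur District − 14h = 21:15 UTC (rolling into the previous day, 9 April 2029).
1 October 2028 is a Sunday, so the first Saturday is October 7 and the fourth is October 28.
1 April 2029 is a Sunday, so the first Sunday is April 1 and the second is April 8.
At the standard offset (UTC−07:00), 21:15 UTC − 7h = 14:15 Uman Standard Time standard time.
The standard-time date in Uman Standard Time, April 9, 2029, is outside the daylight-saving period (28 October 2028 – 8 April 2029), so Uman Standard Time is on standard time, UTC−07:00.
21:15 UTC − 7h = 14:15 Uman Standard Time.

14:15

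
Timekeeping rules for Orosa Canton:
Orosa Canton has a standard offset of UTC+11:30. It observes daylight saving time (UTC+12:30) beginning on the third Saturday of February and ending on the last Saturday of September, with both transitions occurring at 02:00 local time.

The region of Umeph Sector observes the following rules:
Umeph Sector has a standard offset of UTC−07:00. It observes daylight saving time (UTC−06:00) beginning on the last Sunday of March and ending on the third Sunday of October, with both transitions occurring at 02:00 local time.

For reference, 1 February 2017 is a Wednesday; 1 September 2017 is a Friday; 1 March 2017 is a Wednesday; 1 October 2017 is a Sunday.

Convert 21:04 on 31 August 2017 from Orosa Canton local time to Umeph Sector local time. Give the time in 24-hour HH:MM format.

1 February 2017 is a Wednesday, so the first Saturday is February 4 and the third is February 18.
1 September 2017 is a Friday, so Saturdays fall on 2, 9, 16, 23, 30; the last is September 30.
Daylight saving runs 18 February – 30 September; 31 August 2017 is inside that window, so Orosa Canton is at UTC+12:30.
21:04 Orosa Canton − 12h30m = 08:34 UTC.
1 March 2017 is a Wednesday, so Sundays fall on 5, 12, 19, 26; the last is March 26.
1 October 2017 is a Sunday, so the first Sunday is October 1 and the third is October 15.
At the standard offset (UTC−07:00), 08:34 UTC − 7h = 01:34 Umeph Sector standard time.
The standard-time date in Umeph Sector, 31 August 2017, lies within the daylight-saving period (26 March – 15 October), so Umeph Sector is on daylight time, UTC−06:00.
08:34 UTC − 6h = 02:34 Umeph Sector.

02:34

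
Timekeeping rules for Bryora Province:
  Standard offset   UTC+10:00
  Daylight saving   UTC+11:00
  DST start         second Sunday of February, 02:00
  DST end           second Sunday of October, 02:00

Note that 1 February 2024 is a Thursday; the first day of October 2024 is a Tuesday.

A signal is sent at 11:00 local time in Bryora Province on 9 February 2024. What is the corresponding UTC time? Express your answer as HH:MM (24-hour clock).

01:00

1 February 2024 is a Thursday, so the first Sunday is February 4 and the second is February 11.
1 October 2024 is a Tuesday, so the first Sunday is October 6 and the second is October 13.
9 February 2024 does not fall between 11 February and 13 October, so daylight saving is not in effect and Bryora Province is at UTC+10:00.
11:00 local − 10h = 01:00 UTC.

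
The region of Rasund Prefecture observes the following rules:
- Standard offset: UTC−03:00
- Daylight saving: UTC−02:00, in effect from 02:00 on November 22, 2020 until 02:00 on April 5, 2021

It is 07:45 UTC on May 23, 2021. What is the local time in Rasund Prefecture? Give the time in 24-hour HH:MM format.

At the standard offset (UTC−03:00), 07:45 UTC − 3h = 04:45 Rasund Prefecture standard time.
The standard-time date in Rasund Prefecture, May 23, 2021, does not fall between 22 November 2020 and 5 April 2021, so daylight saving is not in effect and Rasund Prefecture is at UTC−03:00.
07:45 UTC − 3h = 04:45 local.

04:45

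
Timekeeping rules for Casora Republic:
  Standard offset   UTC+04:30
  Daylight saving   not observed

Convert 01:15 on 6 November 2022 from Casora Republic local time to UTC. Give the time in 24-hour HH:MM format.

20:45

Casora Republic stays on UTC+04:30 all year.
01:15 local − 4h30m = 20:45 UTC (rolling into the previous day, 5 November 2022).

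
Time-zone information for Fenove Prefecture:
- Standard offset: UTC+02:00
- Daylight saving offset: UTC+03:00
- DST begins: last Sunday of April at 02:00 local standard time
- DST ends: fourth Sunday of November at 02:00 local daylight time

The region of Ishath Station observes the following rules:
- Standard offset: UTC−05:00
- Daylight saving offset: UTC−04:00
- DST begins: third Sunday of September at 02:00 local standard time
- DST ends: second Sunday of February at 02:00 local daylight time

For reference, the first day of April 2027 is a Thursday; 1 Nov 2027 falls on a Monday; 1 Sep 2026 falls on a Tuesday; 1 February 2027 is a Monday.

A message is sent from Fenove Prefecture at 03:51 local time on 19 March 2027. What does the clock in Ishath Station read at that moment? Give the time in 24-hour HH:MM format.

1 April 2027 is a Thursday, so Sundays fall on 4, 11, 18, 25; the last is April 25.
1 November 2027 is a Monday, so the first Sunday is November 7 and the fourth is November 28.
19 March 2027 is outside the daylight-saving period (25 April – 28 November), so Fenove Prefecture is on standard time, UTC+02:00.
03:51 Fenove Prefecture − 2h = 01:51 UTC.
1 September 2026 is a Tuesday, so the first Sunday is September 6 and the third is September 20.
1 February 2027 is a Monday, so the first Sunday is February 7 and the second is February 14.
At the standard offset (UTC−05:00), 01:51 UTC − 5h = 20:51 Ishath Station standard time (rolling into the previous day, 18 March 2027).
The standard-time date in Ishath Station, 18 March 2027, does not fall between 20 September 2026 and 14 February 2027, so daylight saving is not in effect and Ishath Station is at UTC−05:00.
01:51 UTC − 5h = 20:51 Ishath Station (rolling into the previous day, 18 March 2027).

20:51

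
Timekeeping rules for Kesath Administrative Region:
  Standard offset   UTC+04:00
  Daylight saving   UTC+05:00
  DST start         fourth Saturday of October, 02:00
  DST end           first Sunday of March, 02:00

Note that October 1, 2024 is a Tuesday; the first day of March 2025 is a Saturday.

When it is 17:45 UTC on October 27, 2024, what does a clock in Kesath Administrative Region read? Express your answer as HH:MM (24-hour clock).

22:45

1 October 2024 is a Tuesday, so the first Saturday is October 5 and the fourth is October 26.
1 March 2025 is a Saturday, so the first Sunday is March 2.
At the standard offset (UTC+04:00), 17:45 UTC + 4h = 21:45 Kesath Administrative Region standard time.
The standard-time date in Kesath Administrative Region, October 27, 2024, lies within the daylight-saving period (26 October 2024 – 2 March 2025), so Kesath Administrative Region is on daylight time, UTC+05:00.
17:45 UTC + 5h = 22:45 local.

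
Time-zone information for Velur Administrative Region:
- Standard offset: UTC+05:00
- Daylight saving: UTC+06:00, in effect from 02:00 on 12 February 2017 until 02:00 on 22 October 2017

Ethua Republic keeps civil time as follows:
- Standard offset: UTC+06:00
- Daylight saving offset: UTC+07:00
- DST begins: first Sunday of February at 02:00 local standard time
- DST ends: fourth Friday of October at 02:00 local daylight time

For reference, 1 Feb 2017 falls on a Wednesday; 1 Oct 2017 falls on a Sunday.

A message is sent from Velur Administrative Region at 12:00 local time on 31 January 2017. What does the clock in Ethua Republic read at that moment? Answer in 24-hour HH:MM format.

Daylight saving runs 12 February – 22 October; 31 January 2017 is outside that window, so Velur Administrative Region is on standard time at UTC+05:00.
12:00 Velur Administrative Region − 5h = 07:00 UTC.
1 February 2017 is a Wednesday, so the first Sunday is February 5.
1 October 2017 is a Sunday, so the first Friday is October 6 and the fourth is October 27.
At the standard offset (UTC+06:00), 07:00 UTC + 6h = 13:00 Ethua Republic standard time.
The standard-time date in Ethua Republic, 31 January 2017, does not fall between 5 February and 27 October, so daylight saving is not in effect and Ethua Republic is at UTC+06:00.
07:00 UTC + 6h = 13:00 Ethua Republic.

13:00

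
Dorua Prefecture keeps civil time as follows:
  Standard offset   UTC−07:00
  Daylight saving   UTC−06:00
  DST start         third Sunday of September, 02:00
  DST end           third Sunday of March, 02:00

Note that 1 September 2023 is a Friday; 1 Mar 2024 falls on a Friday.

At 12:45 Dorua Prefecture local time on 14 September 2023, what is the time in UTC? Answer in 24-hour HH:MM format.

1 September 2023 is a Friday, so the first Sunday is September 3 and the third is September 17.
1 March 2024 is a Friday, so the first Sunday is March 3 and the third is March 17.
14 September 2023 does not fall between 17 September 2023 and 17 March 2024, so daylight saving is not in effect and Dorua Prefecture is at UTC−07:00.
12:45 local + 7h = 19:45 UTC.

19:45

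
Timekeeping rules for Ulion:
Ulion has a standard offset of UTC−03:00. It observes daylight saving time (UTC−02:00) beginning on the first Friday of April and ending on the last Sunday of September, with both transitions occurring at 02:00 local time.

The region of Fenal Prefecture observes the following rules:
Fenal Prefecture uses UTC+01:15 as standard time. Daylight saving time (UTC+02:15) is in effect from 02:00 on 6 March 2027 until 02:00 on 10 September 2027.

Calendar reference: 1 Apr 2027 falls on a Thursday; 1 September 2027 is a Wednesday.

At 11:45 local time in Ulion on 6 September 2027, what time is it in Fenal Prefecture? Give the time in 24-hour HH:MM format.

1 April 2027 is a Thursday, so the first Friday is April 2.
1 September 2027 is a Wednesday, so Sundays fall on 5, 12, 19, 26; the last is September 26.
6 September 2027 falls between 2 April and 26 September, so daylight saving is in effect and Ulion is at UTC−02:00.
11:45 Ulion + 2h = 13:45 UTC.
At the standard offset (UTC+01:15), 13:45 UTC + 1h15m = 15:00 Fenal Prefecture standard time.
The standard-time date in Fenal Prefecture, 6 September 2027, falls between 6 March and 10 September, so daylight saving is in effect and Fenal Prefecture is at UTC+02:15.
13:45 UTC + 2h15m = 16:00 Fenal Prefecture.

16:00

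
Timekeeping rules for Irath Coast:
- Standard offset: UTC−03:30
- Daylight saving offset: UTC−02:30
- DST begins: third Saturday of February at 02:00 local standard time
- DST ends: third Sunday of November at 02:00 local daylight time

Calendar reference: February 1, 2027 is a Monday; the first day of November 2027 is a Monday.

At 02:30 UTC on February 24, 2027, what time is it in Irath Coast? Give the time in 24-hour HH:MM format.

1 February 2027 is a Monday, so the first Saturday is February 6 and the third is February 20.
1 November 2027 is a Monday, so the first Sunday is November 7 and the third is November 21.
At the standard offset (UTC−03:30), 02:30 UTC − 3h30m = 23:00 Irath Coast standard time (rolling into the previous day, 23 February 2027).
The standard-time date in Irath Coast, February 23, 2027, lies within the daylight-saving period (20 February – 21 November), so Irath Coast is on daylight time, UTC−02:30.
02:30 UTC − 2h30m = 00:00 local.

00:00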